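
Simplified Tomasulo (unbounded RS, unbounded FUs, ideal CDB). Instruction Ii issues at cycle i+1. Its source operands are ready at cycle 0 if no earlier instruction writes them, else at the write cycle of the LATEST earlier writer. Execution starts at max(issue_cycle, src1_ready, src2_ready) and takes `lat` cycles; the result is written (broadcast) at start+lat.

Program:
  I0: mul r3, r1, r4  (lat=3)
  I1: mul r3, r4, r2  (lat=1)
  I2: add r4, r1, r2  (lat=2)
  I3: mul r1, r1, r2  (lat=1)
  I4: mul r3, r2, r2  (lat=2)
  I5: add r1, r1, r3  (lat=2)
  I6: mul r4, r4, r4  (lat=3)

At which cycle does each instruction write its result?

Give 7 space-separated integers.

Answer: 4 3 5 5 7 9 10

Derivation:
I0 mul r3: issue@1 deps=(None,None) exec_start@1 write@4
I1 mul r3: issue@2 deps=(None,None) exec_start@2 write@3
I2 add r4: issue@3 deps=(None,None) exec_start@3 write@5
I3 mul r1: issue@4 deps=(None,None) exec_start@4 write@5
I4 mul r3: issue@5 deps=(None,None) exec_start@5 write@7
I5 add r1: issue@6 deps=(3,4) exec_start@7 write@9
I6 mul r4: issue@7 deps=(2,2) exec_start@7 write@10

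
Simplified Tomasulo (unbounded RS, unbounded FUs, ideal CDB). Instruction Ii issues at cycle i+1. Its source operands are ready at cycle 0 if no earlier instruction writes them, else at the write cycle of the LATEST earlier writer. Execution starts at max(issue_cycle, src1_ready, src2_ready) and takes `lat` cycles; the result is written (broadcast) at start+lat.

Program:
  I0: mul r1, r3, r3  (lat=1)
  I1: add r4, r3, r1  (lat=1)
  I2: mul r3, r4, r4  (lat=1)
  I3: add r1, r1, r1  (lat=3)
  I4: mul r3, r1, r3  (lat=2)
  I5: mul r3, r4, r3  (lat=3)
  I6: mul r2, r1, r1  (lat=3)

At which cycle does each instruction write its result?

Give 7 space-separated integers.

I0 mul r1: issue@1 deps=(None,None) exec_start@1 write@2
I1 add r4: issue@2 deps=(None,0) exec_start@2 write@3
I2 mul r3: issue@3 deps=(1,1) exec_start@3 write@4
I3 add r1: issue@4 deps=(0,0) exec_start@4 write@7
I4 mul r3: issue@5 deps=(3,2) exec_start@7 write@9
I5 mul r3: issue@6 deps=(1,4) exec_start@9 write@12
I6 mul r2: issue@7 deps=(3,3) exec_start@7 write@10

Answer: 2 3 4 7 9 12 10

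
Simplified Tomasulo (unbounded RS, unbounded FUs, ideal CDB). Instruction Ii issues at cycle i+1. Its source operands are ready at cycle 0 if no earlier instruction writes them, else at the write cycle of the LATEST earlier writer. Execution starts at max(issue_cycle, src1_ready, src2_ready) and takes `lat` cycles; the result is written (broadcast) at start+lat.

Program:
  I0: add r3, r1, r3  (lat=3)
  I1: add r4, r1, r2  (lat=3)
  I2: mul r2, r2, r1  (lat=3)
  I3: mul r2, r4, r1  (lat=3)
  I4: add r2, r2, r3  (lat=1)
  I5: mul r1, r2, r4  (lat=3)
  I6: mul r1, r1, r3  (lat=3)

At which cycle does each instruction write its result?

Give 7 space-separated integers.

Answer: 4 5 6 8 9 12 15

Derivation:
I0 add r3: issue@1 deps=(None,None) exec_start@1 write@4
I1 add r4: issue@2 deps=(None,None) exec_start@2 write@5
I2 mul r2: issue@3 deps=(None,None) exec_start@3 write@6
I3 mul r2: issue@4 deps=(1,None) exec_start@5 write@8
I4 add r2: issue@5 deps=(3,0) exec_start@8 write@9
I5 mul r1: issue@6 deps=(4,1) exec_start@9 write@12
I6 mul r1: issue@7 deps=(5,0) exec_start@12 write@15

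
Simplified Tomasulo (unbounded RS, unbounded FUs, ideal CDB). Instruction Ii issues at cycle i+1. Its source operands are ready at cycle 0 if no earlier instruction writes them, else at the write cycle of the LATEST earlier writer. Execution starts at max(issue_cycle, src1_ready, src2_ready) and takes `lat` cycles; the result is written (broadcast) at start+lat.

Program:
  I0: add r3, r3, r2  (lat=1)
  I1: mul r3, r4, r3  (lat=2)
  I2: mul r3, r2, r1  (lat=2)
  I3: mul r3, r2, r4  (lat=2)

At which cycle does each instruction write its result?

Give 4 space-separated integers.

Answer: 2 4 5 6

Derivation:
I0 add r3: issue@1 deps=(None,None) exec_start@1 write@2
I1 mul r3: issue@2 deps=(None,0) exec_start@2 write@4
I2 mul r3: issue@3 deps=(None,None) exec_start@3 write@5
I3 mul r3: issue@4 deps=(None,None) exec_start@4 write@6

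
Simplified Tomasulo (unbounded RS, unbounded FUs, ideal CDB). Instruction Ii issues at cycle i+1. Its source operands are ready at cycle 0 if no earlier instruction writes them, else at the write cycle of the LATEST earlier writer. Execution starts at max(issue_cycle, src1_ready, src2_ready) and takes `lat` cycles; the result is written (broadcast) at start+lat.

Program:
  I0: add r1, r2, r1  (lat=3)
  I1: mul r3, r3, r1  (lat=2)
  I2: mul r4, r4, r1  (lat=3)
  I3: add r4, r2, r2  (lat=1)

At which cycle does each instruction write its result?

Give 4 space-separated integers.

I0 add r1: issue@1 deps=(None,None) exec_start@1 write@4
I1 mul r3: issue@2 deps=(None,0) exec_start@4 write@6
I2 mul r4: issue@3 deps=(None,0) exec_start@4 write@7
I3 add r4: issue@4 deps=(None,None) exec_start@4 write@5

Answer: 4 6 7 5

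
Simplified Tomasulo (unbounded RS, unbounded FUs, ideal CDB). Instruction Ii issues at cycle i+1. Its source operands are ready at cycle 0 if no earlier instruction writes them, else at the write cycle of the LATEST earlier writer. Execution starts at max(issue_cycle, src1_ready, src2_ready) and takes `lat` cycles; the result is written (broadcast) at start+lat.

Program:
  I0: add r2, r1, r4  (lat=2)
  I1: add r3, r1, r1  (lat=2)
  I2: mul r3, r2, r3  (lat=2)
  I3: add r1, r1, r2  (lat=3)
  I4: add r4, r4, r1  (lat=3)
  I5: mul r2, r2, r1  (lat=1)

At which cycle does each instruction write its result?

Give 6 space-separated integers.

Answer: 3 4 6 7 10 8

Derivation:
I0 add r2: issue@1 deps=(None,None) exec_start@1 write@3
I1 add r3: issue@2 deps=(None,None) exec_start@2 write@4
I2 mul r3: issue@3 deps=(0,1) exec_start@4 write@6
I3 add r1: issue@4 deps=(None,0) exec_start@4 write@7
I4 add r4: issue@5 deps=(None,3) exec_start@7 write@10
I5 mul r2: issue@6 deps=(0,3) exec_start@7 write@8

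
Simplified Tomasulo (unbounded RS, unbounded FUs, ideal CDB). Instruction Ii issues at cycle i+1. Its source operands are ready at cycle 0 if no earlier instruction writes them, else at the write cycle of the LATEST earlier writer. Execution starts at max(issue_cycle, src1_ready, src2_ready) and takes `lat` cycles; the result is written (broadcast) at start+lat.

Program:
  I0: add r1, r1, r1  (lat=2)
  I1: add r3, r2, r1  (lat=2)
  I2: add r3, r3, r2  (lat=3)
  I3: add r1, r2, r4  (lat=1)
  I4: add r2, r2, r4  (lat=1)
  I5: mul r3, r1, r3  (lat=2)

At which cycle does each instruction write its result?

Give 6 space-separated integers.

Answer: 3 5 8 5 6 10

Derivation:
I0 add r1: issue@1 deps=(None,None) exec_start@1 write@3
I1 add r3: issue@2 deps=(None,0) exec_start@3 write@5
I2 add r3: issue@3 deps=(1,None) exec_start@5 write@8
I3 add r1: issue@4 deps=(None,None) exec_start@4 write@5
I4 add r2: issue@5 deps=(None,None) exec_start@5 write@6
I5 mul r3: issue@6 deps=(3,2) exec_start@8 write@10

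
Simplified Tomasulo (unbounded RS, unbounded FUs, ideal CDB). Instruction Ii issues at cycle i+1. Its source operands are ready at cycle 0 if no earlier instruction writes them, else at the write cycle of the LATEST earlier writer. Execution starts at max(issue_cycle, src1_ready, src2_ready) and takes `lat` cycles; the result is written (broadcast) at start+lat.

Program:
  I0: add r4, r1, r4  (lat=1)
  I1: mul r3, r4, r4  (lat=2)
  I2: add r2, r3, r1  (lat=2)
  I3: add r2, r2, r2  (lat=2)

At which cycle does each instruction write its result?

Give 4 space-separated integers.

I0 add r4: issue@1 deps=(None,None) exec_start@1 write@2
I1 mul r3: issue@2 deps=(0,0) exec_start@2 write@4
I2 add r2: issue@3 deps=(1,None) exec_start@4 write@6
I3 add r2: issue@4 deps=(2,2) exec_start@6 write@8

Answer: 2 4 6 8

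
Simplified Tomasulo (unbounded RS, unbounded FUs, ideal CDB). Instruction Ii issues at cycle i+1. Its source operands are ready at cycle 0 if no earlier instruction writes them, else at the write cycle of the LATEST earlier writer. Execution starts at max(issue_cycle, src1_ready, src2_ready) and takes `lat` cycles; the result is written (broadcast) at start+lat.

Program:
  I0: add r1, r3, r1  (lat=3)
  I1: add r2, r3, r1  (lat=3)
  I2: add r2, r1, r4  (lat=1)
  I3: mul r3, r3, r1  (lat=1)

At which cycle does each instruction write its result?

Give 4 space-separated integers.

I0 add r1: issue@1 deps=(None,None) exec_start@1 write@4
I1 add r2: issue@2 deps=(None,0) exec_start@4 write@7
I2 add r2: issue@3 deps=(0,None) exec_start@4 write@5
I3 mul r3: issue@4 deps=(None,0) exec_start@4 write@5

Answer: 4 7 5 5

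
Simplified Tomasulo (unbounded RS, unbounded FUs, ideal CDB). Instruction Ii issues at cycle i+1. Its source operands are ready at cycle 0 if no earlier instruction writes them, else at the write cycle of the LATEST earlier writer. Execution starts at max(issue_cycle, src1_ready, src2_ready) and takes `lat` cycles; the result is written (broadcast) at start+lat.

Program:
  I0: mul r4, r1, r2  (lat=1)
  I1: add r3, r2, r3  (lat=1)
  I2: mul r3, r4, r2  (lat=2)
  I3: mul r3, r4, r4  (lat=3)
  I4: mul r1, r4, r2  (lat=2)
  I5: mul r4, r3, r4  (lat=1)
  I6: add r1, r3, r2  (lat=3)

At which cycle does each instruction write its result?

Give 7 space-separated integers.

I0 mul r4: issue@1 deps=(None,None) exec_start@1 write@2
I1 add r3: issue@2 deps=(None,None) exec_start@2 write@3
I2 mul r3: issue@3 deps=(0,None) exec_start@3 write@5
I3 mul r3: issue@4 deps=(0,0) exec_start@4 write@7
I4 mul r1: issue@5 deps=(0,None) exec_start@5 write@7
I5 mul r4: issue@6 deps=(3,0) exec_start@7 write@8
I6 add r1: issue@7 deps=(3,None) exec_start@7 write@10

Answer: 2 3 5 7 7 8 10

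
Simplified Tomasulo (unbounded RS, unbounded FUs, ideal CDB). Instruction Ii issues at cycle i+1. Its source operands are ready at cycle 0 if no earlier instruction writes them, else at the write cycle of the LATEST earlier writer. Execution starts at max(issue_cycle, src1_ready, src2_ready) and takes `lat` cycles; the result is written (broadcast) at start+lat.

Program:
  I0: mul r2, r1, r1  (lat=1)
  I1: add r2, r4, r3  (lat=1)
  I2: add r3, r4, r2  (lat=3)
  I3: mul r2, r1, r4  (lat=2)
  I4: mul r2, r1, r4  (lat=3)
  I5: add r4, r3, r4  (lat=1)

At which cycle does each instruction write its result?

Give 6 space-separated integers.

Answer: 2 3 6 6 8 7

Derivation:
I0 mul r2: issue@1 deps=(None,None) exec_start@1 write@2
I1 add r2: issue@2 deps=(None,None) exec_start@2 write@3
I2 add r3: issue@3 deps=(None,1) exec_start@3 write@6
I3 mul r2: issue@4 deps=(None,None) exec_start@4 write@6
I4 mul r2: issue@5 deps=(None,None) exec_start@5 write@8
I5 add r4: issue@6 deps=(2,None) exec_start@6 write@7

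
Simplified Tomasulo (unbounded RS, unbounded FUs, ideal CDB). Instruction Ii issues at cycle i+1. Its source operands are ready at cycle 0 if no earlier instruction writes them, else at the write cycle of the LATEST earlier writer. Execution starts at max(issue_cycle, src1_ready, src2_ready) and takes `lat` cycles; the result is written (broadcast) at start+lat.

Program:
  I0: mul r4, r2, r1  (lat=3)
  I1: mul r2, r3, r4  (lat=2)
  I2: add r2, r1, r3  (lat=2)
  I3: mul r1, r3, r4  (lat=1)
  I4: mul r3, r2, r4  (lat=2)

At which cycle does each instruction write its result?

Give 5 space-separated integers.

I0 mul r4: issue@1 deps=(None,None) exec_start@1 write@4
I1 mul r2: issue@2 deps=(None,0) exec_start@4 write@6
I2 add r2: issue@3 deps=(None,None) exec_start@3 write@5
I3 mul r1: issue@4 deps=(None,0) exec_start@4 write@5
I4 mul r3: issue@5 deps=(2,0) exec_start@5 write@7

Answer: 4 6 5 5 7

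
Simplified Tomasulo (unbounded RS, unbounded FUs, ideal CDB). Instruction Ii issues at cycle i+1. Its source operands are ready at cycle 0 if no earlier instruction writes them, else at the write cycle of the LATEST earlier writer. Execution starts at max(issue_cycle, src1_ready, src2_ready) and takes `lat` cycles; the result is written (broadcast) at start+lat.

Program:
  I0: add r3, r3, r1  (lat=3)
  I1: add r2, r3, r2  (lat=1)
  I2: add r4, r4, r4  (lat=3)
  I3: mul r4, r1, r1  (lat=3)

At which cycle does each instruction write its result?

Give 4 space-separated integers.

Answer: 4 5 6 7

Derivation:
I0 add r3: issue@1 deps=(None,None) exec_start@1 write@4
I1 add r2: issue@2 deps=(0,None) exec_start@4 write@5
I2 add r4: issue@3 deps=(None,None) exec_start@3 write@6
I3 mul r4: issue@4 deps=(None,None) exec_start@4 write@7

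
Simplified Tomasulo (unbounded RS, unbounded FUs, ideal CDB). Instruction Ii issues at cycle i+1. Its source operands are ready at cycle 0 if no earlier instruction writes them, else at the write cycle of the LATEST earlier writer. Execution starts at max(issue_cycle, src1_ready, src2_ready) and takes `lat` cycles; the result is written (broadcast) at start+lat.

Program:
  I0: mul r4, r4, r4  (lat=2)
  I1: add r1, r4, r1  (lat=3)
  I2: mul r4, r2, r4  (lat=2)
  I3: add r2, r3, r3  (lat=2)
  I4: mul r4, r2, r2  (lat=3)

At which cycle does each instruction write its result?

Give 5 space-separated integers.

I0 mul r4: issue@1 deps=(None,None) exec_start@1 write@3
I1 add r1: issue@2 deps=(0,None) exec_start@3 write@6
I2 mul r4: issue@3 deps=(None,0) exec_start@3 write@5
I3 add r2: issue@4 deps=(None,None) exec_start@4 write@6
I4 mul r4: issue@5 deps=(3,3) exec_start@6 write@9

Answer: 3 6 5 6 9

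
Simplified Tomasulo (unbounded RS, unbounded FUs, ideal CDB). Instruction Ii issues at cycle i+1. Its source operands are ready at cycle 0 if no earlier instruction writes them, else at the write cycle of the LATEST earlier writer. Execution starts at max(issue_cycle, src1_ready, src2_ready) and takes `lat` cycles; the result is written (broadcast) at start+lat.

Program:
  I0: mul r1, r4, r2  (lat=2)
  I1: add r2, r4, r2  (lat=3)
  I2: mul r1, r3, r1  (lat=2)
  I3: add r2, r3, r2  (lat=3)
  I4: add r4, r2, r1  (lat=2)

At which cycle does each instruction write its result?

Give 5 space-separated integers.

I0 mul r1: issue@1 deps=(None,None) exec_start@1 write@3
I1 add r2: issue@2 deps=(None,None) exec_start@2 write@5
I2 mul r1: issue@3 deps=(None,0) exec_start@3 write@5
I3 add r2: issue@4 deps=(None,1) exec_start@5 write@8
I4 add r4: issue@5 deps=(3,2) exec_start@8 write@10

Answer: 3 5 5 8 10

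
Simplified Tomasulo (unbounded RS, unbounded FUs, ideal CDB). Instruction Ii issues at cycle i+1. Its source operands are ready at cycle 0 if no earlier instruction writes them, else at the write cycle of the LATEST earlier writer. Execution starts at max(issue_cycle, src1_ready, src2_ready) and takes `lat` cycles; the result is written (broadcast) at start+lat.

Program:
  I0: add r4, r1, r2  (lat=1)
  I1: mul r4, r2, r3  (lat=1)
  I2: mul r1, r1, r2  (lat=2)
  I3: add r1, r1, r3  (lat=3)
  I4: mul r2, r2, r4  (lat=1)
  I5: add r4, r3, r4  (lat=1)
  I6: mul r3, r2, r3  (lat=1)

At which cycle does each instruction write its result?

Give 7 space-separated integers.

Answer: 2 3 5 8 6 7 8

Derivation:
I0 add r4: issue@1 deps=(None,None) exec_start@1 write@2
I1 mul r4: issue@2 deps=(None,None) exec_start@2 write@3
I2 mul r1: issue@3 deps=(None,None) exec_start@3 write@5
I3 add r1: issue@4 deps=(2,None) exec_start@5 write@8
I4 mul r2: issue@5 deps=(None,1) exec_start@5 write@6
I5 add r4: issue@6 deps=(None,1) exec_start@6 write@7
I6 mul r3: issue@7 deps=(4,None) exec_start@7 write@8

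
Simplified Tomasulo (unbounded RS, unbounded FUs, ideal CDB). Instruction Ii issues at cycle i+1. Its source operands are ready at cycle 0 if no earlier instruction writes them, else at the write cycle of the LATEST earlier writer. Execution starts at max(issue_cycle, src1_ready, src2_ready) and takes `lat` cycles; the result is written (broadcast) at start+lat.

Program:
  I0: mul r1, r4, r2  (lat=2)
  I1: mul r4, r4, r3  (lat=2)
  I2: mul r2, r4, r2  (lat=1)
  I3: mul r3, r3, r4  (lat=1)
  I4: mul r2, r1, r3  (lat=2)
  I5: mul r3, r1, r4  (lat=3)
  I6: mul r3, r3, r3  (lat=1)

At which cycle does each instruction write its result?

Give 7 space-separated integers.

Answer: 3 4 5 5 7 9 10

Derivation:
I0 mul r1: issue@1 deps=(None,None) exec_start@1 write@3
I1 mul r4: issue@2 deps=(None,None) exec_start@2 write@4
I2 mul r2: issue@3 deps=(1,None) exec_start@4 write@5
I3 mul r3: issue@4 deps=(None,1) exec_start@4 write@5
I4 mul r2: issue@5 deps=(0,3) exec_start@5 write@7
I5 mul r3: issue@6 deps=(0,1) exec_start@6 write@9
I6 mul r3: issue@7 deps=(5,5) exec_start@9 write@10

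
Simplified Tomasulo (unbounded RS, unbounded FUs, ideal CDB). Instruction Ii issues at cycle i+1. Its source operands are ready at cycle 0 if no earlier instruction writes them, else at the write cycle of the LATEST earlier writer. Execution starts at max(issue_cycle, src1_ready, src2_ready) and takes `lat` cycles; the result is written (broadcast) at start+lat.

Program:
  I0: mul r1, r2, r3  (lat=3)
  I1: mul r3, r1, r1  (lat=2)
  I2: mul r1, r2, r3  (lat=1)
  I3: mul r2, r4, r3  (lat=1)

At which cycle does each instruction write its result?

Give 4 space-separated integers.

Answer: 4 6 7 7

Derivation:
I0 mul r1: issue@1 deps=(None,None) exec_start@1 write@4
I1 mul r3: issue@2 deps=(0,0) exec_start@4 write@6
I2 mul r1: issue@3 deps=(None,1) exec_start@6 write@7
I3 mul r2: issue@4 deps=(None,1) exec_start@6 write@7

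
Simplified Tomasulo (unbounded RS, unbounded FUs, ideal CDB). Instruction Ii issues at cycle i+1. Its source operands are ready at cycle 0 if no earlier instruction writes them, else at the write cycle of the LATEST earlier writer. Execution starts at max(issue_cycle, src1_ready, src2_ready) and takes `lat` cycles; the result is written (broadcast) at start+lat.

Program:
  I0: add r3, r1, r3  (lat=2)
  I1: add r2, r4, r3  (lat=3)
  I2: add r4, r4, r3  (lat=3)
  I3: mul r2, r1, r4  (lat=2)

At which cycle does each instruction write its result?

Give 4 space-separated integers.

I0 add r3: issue@1 deps=(None,None) exec_start@1 write@3
I1 add r2: issue@2 deps=(None,0) exec_start@3 write@6
I2 add r4: issue@3 deps=(None,0) exec_start@3 write@6
I3 mul r2: issue@4 deps=(None,2) exec_start@6 write@8

Answer: 3 6 6 8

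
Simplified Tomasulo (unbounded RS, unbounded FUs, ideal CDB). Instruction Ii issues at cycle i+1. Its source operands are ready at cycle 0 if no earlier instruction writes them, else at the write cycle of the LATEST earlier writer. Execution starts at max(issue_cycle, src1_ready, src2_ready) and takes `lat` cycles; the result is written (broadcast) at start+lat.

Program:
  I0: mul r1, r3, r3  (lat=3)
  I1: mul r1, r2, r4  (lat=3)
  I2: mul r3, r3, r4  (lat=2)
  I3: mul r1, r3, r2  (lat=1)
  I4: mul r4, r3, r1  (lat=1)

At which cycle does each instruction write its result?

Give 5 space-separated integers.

Answer: 4 5 5 6 7

Derivation:
I0 mul r1: issue@1 deps=(None,None) exec_start@1 write@4
I1 mul r1: issue@2 deps=(None,None) exec_start@2 write@5
I2 mul r3: issue@3 deps=(None,None) exec_start@3 write@5
I3 mul r1: issue@4 deps=(2,None) exec_start@5 write@6
I4 mul r4: issue@5 deps=(2,3) exec_start@6 write@7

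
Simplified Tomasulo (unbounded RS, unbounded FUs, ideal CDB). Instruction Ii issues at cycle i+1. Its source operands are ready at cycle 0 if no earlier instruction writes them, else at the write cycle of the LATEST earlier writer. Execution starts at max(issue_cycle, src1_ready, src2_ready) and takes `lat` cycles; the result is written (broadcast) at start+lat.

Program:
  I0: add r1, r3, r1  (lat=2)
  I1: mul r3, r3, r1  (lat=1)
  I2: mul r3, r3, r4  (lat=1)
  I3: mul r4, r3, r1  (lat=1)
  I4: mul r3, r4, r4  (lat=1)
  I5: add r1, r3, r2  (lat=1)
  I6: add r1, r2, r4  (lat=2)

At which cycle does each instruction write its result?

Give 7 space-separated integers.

Answer: 3 4 5 6 7 8 9

Derivation:
I0 add r1: issue@1 deps=(None,None) exec_start@1 write@3
I1 mul r3: issue@2 deps=(None,0) exec_start@3 write@4
I2 mul r3: issue@3 deps=(1,None) exec_start@4 write@5
I3 mul r4: issue@4 deps=(2,0) exec_start@5 write@6
I4 mul r3: issue@5 deps=(3,3) exec_start@6 write@7
I5 add r1: issue@6 deps=(4,None) exec_start@7 write@8
I6 add r1: issue@7 deps=(None,3) exec_start@7 write@9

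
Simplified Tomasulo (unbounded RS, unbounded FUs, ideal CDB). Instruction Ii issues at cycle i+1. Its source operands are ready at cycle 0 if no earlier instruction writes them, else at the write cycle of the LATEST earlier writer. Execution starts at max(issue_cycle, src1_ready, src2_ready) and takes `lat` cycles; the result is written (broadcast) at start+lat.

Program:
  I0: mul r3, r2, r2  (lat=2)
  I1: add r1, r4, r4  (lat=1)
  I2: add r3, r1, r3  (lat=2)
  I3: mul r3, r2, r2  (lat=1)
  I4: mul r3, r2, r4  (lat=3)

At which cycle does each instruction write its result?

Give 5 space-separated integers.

I0 mul r3: issue@1 deps=(None,None) exec_start@1 write@3
I1 add r1: issue@2 deps=(None,None) exec_start@2 write@3
I2 add r3: issue@3 deps=(1,0) exec_start@3 write@5
I3 mul r3: issue@4 deps=(None,None) exec_start@4 write@5
I4 mul r3: issue@5 deps=(None,None) exec_start@5 write@8

Answer: 3 3 5 5 8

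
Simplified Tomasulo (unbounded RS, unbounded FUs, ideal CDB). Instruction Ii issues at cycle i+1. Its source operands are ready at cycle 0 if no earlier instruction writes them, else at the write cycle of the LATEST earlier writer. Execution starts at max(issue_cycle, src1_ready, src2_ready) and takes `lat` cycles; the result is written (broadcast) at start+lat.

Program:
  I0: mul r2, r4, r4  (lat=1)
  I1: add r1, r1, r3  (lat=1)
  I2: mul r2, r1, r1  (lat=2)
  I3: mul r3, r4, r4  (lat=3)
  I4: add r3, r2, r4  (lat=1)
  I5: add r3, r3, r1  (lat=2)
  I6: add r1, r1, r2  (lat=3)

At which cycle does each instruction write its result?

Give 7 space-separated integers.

I0 mul r2: issue@1 deps=(None,None) exec_start@1 write@2
I1 add r1: issue@2 deps=(None,None) exec_start@2 write@3
I2 mul r2: issue@3 deps=(1,1) exec_start@3 write@5
I3 mul r3: issue@4 deps=(None,None) exec_start@4 write@7
I4 add r3: issue@5 deps=(2,None) exec_start@5 write@6
I5 add r3: issue@6 deps=(4,1) exec_start@6 write@8
I6 add r1: issue@7 deps=(1,2) exec_start@7 write@10

Answer: 2 3 5 7 6 8 10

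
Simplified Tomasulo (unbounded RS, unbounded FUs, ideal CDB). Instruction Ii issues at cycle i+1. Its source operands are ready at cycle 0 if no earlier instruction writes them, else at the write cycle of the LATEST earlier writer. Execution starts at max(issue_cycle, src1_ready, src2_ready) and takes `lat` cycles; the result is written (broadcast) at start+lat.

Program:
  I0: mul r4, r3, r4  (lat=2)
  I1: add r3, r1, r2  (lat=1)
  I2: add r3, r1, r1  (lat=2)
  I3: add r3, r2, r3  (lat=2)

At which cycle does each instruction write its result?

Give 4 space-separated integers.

Answer: 3 3 5 7

Derivation:
I0 mul r4: issue@1 deps=(None,None) exec_start@1 write@3
I1 add r3: issue@2 deps=(None,None) exec_start@2 write@3
I2 add r3: issue@3 deps=(None,None) exec_start@3 write@5
I3 add r3: issue@4 deps=(None,2) exec_start@5 write@7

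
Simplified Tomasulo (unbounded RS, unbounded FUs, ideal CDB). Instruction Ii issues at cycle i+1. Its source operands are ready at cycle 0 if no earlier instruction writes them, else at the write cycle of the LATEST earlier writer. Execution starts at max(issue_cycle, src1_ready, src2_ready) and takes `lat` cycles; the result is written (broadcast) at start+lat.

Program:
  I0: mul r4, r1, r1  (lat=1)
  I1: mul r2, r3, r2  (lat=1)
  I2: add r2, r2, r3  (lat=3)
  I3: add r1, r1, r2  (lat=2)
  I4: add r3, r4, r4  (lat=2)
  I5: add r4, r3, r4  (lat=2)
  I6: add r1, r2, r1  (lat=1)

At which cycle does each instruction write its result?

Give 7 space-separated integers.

I0 mul r4: issue@1 deps=(None,None) exec_start@1 write@2
I1 mul r2: issue@2 deps=(None,None) exec_start@2 write@3
I2 add r2: issue@3 deps=(1,None) exec_start@3 write@6
I3 add r1: issue@4 deps=(None,2) exec_start@6 write@8
I4 add r3: issue@5 deps=(0,0) exec_start@5 write@7
I5 add r4: issue@6 deps=(4,0) exec_start@7 write@9
I6 add r1: issue@7 deps=(2,3) exec_start@8 write@9

Answer: 2 3 6 8 7 9 9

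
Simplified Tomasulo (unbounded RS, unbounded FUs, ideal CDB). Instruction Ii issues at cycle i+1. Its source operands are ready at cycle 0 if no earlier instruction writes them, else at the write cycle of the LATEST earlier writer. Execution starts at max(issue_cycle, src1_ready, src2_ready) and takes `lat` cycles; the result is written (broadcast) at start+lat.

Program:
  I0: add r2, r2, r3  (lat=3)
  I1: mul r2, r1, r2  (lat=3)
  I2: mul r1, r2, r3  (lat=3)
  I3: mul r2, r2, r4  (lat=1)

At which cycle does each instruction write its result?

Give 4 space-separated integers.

Answer: 4 7 10 8

Derivation:
I0 add r2: issue@1 deps=(None,None) exec_start@1 write@4
I1 mul r2: issue@2 deps=(None,0) exec_start@4 write@7
I2 mul r1: issue@3 deps=(1,None) exec_start@7 write@10
I3 mul r2: issue@4 deps=(1,None) exec_start@7 write@8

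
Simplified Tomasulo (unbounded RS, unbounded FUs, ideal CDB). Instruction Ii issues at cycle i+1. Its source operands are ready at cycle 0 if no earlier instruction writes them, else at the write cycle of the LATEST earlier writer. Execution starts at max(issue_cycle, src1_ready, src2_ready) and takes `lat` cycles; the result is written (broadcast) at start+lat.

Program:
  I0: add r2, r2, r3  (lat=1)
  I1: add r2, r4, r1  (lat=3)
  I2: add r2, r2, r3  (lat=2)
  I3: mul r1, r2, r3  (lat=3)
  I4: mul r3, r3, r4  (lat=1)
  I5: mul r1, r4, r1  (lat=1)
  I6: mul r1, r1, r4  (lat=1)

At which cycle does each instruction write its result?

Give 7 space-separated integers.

Answer: 2 5 7 10 6 11 12

Derivation:
I0 add r2: issue@1 deps=(None,None) exec_start@1 write@2
I1 add r2: issue@2 deps=(None,None) exec_start@2 write@5
I2 add r2: issue@3 deps=(1,None) exec_start@5 write@7
I3 mul r1: issue@4 deps=(2,None) exec_start@7 write@10
I4 mul r3: issue@5 deps=(None,None) exec_start@5 write@6
I5 mul r1: issue@6 deps=(None,3) exec_start@10 write@11
I6 mul r1: issue@7 deps=(5,None) exec_start@11 write@12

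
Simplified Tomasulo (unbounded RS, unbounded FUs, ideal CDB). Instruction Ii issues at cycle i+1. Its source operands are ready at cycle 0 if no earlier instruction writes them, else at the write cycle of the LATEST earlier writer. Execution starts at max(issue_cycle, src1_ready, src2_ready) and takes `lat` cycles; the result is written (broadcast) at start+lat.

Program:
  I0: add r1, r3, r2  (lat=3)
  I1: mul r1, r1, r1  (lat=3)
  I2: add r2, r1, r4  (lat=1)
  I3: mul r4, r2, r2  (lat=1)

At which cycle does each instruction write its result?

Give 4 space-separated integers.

Answer: 4 7 8 9

Derivation:
I0 add r1: issue@1 deps=(None,None) exec_start@1 write@4
I1 mul r1: issue@2 deps=(0,0) exec_start@4 write@7
I2 add r2: issue@3 deps=(1,None) exec_start@7 write@8
I3 mul r4: issue@4 deps=(2,2) exec_start@8 write@9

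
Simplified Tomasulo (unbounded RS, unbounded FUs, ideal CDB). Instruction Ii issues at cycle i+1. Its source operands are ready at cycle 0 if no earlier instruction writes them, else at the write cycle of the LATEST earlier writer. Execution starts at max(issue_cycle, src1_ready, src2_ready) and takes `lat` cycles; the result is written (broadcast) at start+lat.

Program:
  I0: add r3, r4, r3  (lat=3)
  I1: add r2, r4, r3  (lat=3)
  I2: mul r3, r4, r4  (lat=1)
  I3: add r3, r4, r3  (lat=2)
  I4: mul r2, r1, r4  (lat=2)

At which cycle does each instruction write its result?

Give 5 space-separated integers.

Answer: 4 7 4 6 7

Derivation:
I0 add r3: issue@1 deps=(None,None) exec_start@1 write@4
I1 add r2: issue@2 deps=(None,0) exec_start@4 write@7
I2 mul r3: issue@3 deps=(None,None) exec_start@3 write@4
I3 add r3: issue@4 deps=(None,2) exec_start@4 write@6
I4 mul r2: issue@5 deps=(None,None) exec_start@5 write@7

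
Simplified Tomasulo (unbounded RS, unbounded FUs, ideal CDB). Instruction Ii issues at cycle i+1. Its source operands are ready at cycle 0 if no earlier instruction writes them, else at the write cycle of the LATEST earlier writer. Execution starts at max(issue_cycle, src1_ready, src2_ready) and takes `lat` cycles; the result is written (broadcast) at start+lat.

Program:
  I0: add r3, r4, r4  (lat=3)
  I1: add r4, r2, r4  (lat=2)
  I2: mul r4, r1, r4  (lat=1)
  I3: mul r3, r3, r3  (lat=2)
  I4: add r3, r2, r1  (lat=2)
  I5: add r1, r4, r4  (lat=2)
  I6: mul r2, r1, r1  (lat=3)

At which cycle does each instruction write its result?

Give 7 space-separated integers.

I0 add r3: issue@1 deps=(None,None) exec_start@1 write@4
I1 add r4: issue@2 deps=(None,None) exec_start@2 write@4
I2 mul r4: issue@3 deps=(None,1) exec_start@4 write@5
I3 mul r3: issue@4 deps=(0,0) exec_start@4 write@6
I4 add r3: issue@5 deps=(None,None) exec_start@5 write@7
I5 add r1: issue@6 deps=(2,2) exec_start@6 write@8
I6 mul r2: issue@7 deps=(5,5) exec_start@8 write@11

Answer: 4 4 5 6 7 8 11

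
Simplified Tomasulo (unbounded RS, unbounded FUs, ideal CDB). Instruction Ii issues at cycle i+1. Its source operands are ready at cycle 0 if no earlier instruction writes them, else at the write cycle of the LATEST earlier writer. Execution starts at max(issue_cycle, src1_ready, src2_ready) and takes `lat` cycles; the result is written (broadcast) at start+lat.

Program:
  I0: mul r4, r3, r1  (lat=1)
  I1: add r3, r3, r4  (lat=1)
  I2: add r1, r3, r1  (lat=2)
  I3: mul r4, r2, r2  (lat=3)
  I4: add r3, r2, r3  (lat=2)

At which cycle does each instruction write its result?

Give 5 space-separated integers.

I0 mul r4: issue@1 deps=(None,None) exec_start@1 write@2
I1 add r3: issue@2 deps=(None,0) exec_start@2 write@3
I2 add r1: issue@3 deps=(1,None) exec_start@3 write@5
I3 mul r4: issue@4 deps=(None,None) exec_start@4 write@7
I4 add r3: issue@5 deps=(None,1) exec_start@5 write@7

Answer: 2 3 5 7 7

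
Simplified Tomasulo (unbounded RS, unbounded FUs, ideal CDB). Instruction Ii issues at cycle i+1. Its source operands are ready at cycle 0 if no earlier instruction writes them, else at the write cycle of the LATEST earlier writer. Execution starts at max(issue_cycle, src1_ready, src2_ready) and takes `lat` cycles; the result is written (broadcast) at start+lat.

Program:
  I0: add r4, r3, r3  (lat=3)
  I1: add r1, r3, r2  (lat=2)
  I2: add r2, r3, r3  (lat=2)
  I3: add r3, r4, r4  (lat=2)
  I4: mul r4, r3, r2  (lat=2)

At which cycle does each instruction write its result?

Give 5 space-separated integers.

Answer: 4 4 5 6 8

Derivation:
I0 add r4: issue@1 deps=(None,None) exec_start@1 write@4
I1 add r1: issue@2 deps=(None,None) exec_start@2 write@4
I2 add r2: issue@3 deps=(None,None) exec_start@3 write@5
I3 add r3: issue@4 deps=(0,0) exec_start@4 write@6
I4 mul r4: issue@5 deps=(3,2) exec_start@6 write@8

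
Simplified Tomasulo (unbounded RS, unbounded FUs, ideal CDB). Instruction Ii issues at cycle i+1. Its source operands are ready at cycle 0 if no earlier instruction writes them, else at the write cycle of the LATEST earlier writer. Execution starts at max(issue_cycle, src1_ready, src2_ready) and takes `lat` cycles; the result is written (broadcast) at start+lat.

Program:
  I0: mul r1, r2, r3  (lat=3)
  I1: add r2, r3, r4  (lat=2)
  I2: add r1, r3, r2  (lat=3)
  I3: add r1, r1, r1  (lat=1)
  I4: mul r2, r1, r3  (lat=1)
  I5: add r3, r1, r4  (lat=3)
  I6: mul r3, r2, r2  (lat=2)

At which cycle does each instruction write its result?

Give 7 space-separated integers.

I0 mul r1: issue@1 deps=(None,None) exec_start@1 write@4
I1 add r2: issue@2 deps=(None,None) exec_start@2 write@4
I2 add r1: issue@3 deps=(None,1) exec_start@4 write@7
I3 add r1: issue@4 deps=(2,2) exec_start@7 write@8
I4 mul r2: issue@5 deps=(3,None) exec_start@8 write@9
I5 add r3: issue@6 deps=(3,None) exec_start@8 write@11
I6 mul r3: issue@7 deps=(4,4) exec_start@9 write@11

Answer: 4 4 7 8 9 11 11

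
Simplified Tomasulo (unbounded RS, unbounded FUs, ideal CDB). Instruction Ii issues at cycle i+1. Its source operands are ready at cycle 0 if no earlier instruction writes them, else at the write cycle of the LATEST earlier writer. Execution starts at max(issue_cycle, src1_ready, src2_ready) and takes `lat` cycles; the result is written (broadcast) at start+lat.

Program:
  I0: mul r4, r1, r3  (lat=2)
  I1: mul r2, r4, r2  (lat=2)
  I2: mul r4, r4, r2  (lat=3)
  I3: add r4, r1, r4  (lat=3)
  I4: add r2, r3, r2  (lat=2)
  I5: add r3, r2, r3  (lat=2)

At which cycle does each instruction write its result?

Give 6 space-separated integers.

Answer: 3 5 8 11 7 9

Derivation:
I0 mul r4: issue@1 deps=(None,None) exec_start@1 write@3
I1 mul r2: issue@2 deps=(0,None) exec_start@3 write@5
I2 mul r4: issue@3 deps=(0,1) exec_start@5 write@8
I3 add r4: issue@4 deps=(None,2) exec_start@8 write@11
I4 add r2: issue@5 deps=(None,1) exec_start@5 write@7
I5 add r3: issue@6 deps=(4,None) exec_start@7 write@9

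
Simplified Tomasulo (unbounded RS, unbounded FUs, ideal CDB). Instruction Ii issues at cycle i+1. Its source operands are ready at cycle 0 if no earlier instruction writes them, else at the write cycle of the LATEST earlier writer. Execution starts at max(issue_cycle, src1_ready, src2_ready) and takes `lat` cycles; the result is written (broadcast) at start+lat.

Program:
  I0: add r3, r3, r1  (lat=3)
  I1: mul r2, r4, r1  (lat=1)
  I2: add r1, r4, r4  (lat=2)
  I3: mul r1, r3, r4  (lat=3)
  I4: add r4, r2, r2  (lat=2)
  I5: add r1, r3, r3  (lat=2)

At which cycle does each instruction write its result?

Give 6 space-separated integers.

Answer: 4 3 5 7 7 8

Derivation:
I0 add r3: issue@1 deps=(None,None) exec_start@1 write@4
I1 mul r2: issue@2 deps=(None,None) exec_start@2 write@3
I2 add r1: issue@3 deps=(None,None) exec_start@3 write@5
I3 mul r1: issue@4 deps=(0,None) exec_start@4 write@7
I4 add r4: issue@5 deps=(1,1) exec_start@5 write@7
I5 add r1: issue@6 deps=(0,0) exec_start@6 write@8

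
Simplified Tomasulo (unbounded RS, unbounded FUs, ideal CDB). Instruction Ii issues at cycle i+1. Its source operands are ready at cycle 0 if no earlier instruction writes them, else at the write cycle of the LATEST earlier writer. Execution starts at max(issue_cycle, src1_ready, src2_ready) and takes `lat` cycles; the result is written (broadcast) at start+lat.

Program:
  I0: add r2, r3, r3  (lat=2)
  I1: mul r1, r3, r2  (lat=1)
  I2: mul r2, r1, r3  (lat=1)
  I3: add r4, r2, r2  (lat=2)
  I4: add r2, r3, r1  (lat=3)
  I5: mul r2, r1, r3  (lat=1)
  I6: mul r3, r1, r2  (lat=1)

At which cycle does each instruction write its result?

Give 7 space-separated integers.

I0 add r2: issue@1 deps=(None,None) exec_start@1 write@3
I1 mul r1: issue@2 deps=(None,0) exec_start@3 write@4
I2 mul r2: issue@3 deps=(1,None) exec_start@4 write@5
I3 add r4: issue@4 deps=(2,2) exec_start@5 write@7
I4 add r2: issue@5 deps=(None,1) exec_start@5 write@8
I5 mul r2: issue@6 deps=(1,None) exec_start@6 write@7
I6 mul r3: issue@7 deps=(1,5) exec_start@7 write@8

Answer: 3 4 5 7 8 7 8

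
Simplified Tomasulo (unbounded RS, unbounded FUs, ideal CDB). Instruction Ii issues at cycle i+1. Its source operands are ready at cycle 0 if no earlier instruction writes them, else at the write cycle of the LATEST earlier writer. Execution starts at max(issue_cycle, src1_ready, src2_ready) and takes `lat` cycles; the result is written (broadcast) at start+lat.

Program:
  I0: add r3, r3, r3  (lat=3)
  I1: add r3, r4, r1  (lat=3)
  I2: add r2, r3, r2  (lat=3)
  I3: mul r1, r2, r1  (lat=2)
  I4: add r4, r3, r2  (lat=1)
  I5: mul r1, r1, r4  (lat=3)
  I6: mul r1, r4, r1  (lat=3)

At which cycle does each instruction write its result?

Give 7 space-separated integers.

I0 add r3: issue@1 deps=(None,None) exec_start@1 write@4
I1 add r3: issue@2 deps=(None,None) exec_start@2 write@5
I2 add r2: issue@3 deps=(1,None) exec_start@5 write@8
I3 mul r1: issue@4 deps=(2,None) exec_start@8 write@10
I4 add r4: issue@5 deps=(1,2) exec_start@8 write@9
I5 mul r1: issue@6 deps=(3,4) exec_start@10 write@13
I6 mul r1: issue@7 deps=(4,5) exec_start@13 write@16

Answer: 4 5 8 10 9 13 16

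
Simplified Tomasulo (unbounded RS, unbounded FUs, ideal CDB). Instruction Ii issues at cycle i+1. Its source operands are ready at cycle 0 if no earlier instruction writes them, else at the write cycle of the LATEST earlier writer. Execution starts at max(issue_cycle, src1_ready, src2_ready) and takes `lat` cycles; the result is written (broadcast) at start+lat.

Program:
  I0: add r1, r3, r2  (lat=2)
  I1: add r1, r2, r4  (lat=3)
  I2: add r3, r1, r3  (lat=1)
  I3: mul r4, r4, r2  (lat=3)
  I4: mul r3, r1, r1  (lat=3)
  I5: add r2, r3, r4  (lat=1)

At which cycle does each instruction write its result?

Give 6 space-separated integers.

Answer: 3 5 6 7 8 9

Derivation:
I0 add r1: issue@1 deps=(None,None) exec_start@1 write@3
I1 add r1: issue@2 deps=(None,None) exec_start@2 write@5
I2 add r3: issue@3 deps=(1,None) exec_start@5 write@6
I3 mul r4: issue@4 deps=(None,None) exec_start@4 write@7
I4 mul r3: issue@5 deps=(1,1) exec_start@5 write@8
I5 add r2: issue@6 deps=(4,3) exec_start@8 write@9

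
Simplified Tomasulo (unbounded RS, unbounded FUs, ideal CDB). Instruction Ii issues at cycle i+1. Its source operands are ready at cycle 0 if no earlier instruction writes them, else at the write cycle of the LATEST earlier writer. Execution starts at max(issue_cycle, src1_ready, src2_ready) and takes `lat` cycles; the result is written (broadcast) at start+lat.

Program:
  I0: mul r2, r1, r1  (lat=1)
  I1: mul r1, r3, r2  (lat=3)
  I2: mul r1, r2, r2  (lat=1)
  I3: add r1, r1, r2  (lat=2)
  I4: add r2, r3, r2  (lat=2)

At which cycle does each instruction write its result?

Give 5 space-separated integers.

I0 mul r2: issue@1 deps=(None,None) exec_start@1 write@2
I1 mul r1: issue@2 deps=(None,0) exec_start@2 write@5
I2 mul r1: issue@3 deps=(0,0) exec_start@3 write@4
I3 add r1: issue@4 deps=(2,0) exec_start@4 write@6
I4 add r2: issue@5 deps=(None,0) exec_start@5 write@7

Answer: 2 5 4 6 7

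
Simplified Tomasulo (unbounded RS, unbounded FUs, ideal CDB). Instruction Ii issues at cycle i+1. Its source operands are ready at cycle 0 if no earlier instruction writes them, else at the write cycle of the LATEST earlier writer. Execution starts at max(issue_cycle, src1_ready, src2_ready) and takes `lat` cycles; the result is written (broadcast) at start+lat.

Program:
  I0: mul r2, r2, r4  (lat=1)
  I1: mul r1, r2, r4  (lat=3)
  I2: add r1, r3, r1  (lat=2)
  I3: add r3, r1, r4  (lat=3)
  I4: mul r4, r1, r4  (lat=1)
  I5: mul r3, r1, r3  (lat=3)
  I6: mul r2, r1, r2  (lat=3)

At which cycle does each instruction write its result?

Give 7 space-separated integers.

I0 mul r2: issue@1 deps=(None,None) exec_start@1 write@2
I1 mul r1: issue@2 deps=(0,None) exec_start@2 write@5
I2 add r1: issue@3 deps=(None,1) exec_start@5 write@7
I3 add r3: issue@4 deps=(2,None) exec_start@7 write@10
I4 mul r4: issue@5 deps=(2,None) exec_start@7 write@8
I5 mul r3: issue@6 deps=(2,3) exec_start@10 write@13
I6 mul r2: issue@7 deps=(2,0) exec_start@7 write@10

Answer: 2 5 7 10 8 13 10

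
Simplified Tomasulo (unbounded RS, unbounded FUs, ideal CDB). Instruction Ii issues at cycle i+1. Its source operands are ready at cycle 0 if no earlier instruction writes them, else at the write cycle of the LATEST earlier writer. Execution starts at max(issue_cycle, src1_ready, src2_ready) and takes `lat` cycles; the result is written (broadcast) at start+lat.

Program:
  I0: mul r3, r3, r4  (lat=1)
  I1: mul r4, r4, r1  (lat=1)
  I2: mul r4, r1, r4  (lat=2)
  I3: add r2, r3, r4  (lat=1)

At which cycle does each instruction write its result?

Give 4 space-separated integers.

I0 mul r3: issue@1 deps=(None,None) exec_start@1 write@2
I1 mul r4: issue@2 deps=(None,None) exec_start@2 write@3
I2 mul r4: issue@3 deps=(None,1) exec_start@3 write@5
I3 add r2: issue@4 deps=(0,2) exec_start@5 write@6

Answer: 2 3 5 6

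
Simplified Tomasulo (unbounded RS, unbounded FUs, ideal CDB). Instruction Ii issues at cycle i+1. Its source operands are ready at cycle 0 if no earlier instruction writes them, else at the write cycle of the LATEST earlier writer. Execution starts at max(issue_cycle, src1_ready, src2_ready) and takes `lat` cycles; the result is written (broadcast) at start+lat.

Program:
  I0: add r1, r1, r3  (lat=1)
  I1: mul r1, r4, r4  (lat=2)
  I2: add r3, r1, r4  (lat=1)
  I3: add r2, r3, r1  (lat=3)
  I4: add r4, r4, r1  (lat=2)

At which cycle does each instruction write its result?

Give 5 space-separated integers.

Answer: 2 4 5 8 7

Derivation:
I0 add r1: issue@1 deps=(None,None) exec_start@1 write@2
I1 mul r1: issue@2 deps=(None,None) exec_start@2 write@4
I2 add r3: issue@3 deps=(1,None) exec_start@4 write@5
I3 add r2: issue@4 deps=(2,1) exec_start@5 write@8
I4 add r4: issue@5 deps=(None,1) exec_start@5 write@7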